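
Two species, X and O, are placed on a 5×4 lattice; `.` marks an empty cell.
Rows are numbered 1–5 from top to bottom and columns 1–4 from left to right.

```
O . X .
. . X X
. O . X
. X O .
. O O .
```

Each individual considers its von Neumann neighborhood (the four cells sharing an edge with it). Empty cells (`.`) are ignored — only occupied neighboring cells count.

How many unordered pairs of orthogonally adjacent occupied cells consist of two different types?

3

Scan each occupied cell's neighbors to the right and below so each pair is counted once.
From row 1: 0 unlike of 1 pairs (running 0/1).
From row 2: 0 unlike of 2 pairs (running 0/3).
From row 3: 1 unlike of 1 pairs (running 1/4).
From row 4: 2 unlike of 3 pairs (running 3/7).
From row 5: 0 unlike of 1 pairs (running 3/8).
Total adjacent occupied pairs: 8; unlike-type pairs: 3.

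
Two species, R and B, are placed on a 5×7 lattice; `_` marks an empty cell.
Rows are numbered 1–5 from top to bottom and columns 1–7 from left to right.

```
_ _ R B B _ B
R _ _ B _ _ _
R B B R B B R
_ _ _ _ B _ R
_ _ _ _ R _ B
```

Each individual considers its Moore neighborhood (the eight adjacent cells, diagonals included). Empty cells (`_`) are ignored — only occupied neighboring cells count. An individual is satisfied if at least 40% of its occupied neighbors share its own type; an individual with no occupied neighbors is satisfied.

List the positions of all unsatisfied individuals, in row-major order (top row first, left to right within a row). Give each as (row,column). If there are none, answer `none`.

(1,3)R 0/2 unhappy
(1,4)B 2/3 ok
(1,5)B 2/2 ok
(1,7)B 0/0 ok
(2,1)R 1/2 ok
(2,4)B 4/6 ok
(3,1)R 1/2 ok
(3,2)B 1/3 unhappy
(3,3)B 2/3 ok
(3,4)R 0/4 unhappy
(3,5)B 3/4 ok
(3,6)B 2/4 ok
(3,7)R 1/2 ok
(4,5)B 2/4 ok
(4,7)R 1/3 unhappy
(5,5)R 0/1 unhappy
(5,7)B 0/1 unhappy

(1,3), (3,2), (3,4), (4,7), (5,5), (5,7)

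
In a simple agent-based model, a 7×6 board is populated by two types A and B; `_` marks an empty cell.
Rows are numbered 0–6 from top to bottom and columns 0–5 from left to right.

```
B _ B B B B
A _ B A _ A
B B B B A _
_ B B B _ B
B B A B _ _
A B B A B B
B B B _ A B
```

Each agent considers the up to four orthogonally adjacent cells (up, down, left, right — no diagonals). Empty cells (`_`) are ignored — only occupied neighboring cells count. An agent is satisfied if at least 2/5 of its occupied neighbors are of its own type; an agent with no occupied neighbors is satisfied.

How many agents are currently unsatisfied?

11

Row 0: (0,0)B 0/1 ✗ · (0,2)B 2/2 ✓ · (0,3)B 2/3 ✓ · (0,4)B 2/2 ✓ · (0,5)B 1/2 ✓
Row 1: (1,0)A 0/2 ✗ · (1,2)B 2/3 ✓ · (1,3)A 0/3 ✗ · (1,5)A 0/1 ✗
Row 2: (2,0)B 1/2 ✓ · (2,1)B 3/3 ✓ · (2,2)B 4/4 ✓ · (2,3)B 2/4 ✓ · (2,4)A 0/1 ✗
Row 3: (3,1)B 3/3 ✓ · (3,2)B 3/4 ✓ · (3,3)B 3/3 ✓ · (3,5)B 0/0 ✓
Row 4: (4,0)B 1/2 ✓ · (4,1)B 3/4 ✓ · (4,2)A 0/4 ✗ · (4,3)B 1/3 ✗
Row 5: (5,0)A 0/3 ✗ · (5,1)B 3/4 ✓ · (5,2)B 2/4 ✓ · (5,3)A 0/3 ✗ · (5,4)B 1/3 ✗ · (5,5)B 2/2 ✓
Row 6: (6,0)B 1/2 ✓ · (6,1)B 3/3 ✓ · (6,2)B 2/2 ✓ · (6,4)A 0/2 ✗ · (6,5)B 1/2 ✓
Unsatisfied: (0,0), (1,0), (1,3), (1,5), (2,4), (4,2), (4,3), (5,0), (5,3), (5,4), (6,4) — 11 in total.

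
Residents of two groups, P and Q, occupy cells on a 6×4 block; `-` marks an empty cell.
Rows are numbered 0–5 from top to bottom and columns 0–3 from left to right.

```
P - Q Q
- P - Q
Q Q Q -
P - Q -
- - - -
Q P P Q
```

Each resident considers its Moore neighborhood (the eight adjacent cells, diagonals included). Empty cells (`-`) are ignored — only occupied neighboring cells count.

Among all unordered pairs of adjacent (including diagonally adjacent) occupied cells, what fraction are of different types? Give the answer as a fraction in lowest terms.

4/9

Scan each occupied cell's neighbors to the right and below (and the two forward diagonals) so each pair is counted once.
From row 0: 1 unlike of 5 pairs (running 1/5).
From row 1: 3 unlike of 4 pairs (running 4/9).
From row 2: 2 unlike of 6 pairs (running 6/15).
From row 5: 2 unlike of 3 pairs (running 8/18).
Total adjacent occupied pairs: 18; unlike-type pairs: 8.
8/18 reduces to 4/9.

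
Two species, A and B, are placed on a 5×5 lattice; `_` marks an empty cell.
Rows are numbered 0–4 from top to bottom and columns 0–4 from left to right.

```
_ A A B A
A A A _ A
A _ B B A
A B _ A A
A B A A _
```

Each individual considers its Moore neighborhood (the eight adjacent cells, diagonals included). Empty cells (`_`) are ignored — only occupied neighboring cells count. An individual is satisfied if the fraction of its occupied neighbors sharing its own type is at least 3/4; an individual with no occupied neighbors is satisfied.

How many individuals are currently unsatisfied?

(0,1)A 4/4 satisfied
(0,2)A 3/4 satisfied
(0,3)B 0/4 not
(0,4)A 1/2 not
(1,0)A 3/3 satisfied
(1,1)A 5/6 satisfied
(1,2)A 3/6 not
(1,4)A 2/4 not
(2,0)A 3/4 satisfied
(2,2)B 2/5 not
(2,3)B 1/6 not
(2,4)A 3/4 satisfied
(3,0)A 2/4 not
(3,1)B 2/6 not
(3,3)A 4/6 not
(3,4)A 3/4 satisfied
(4,0)A 1/3 not
(4,1)B 1/4 not
(4,2)A 2/4 not
(4,3)A 3/3 satisfied
Unsatisfied: (0,3), (0,4), (1,2), (1,4), (2,2), (2,3), (3,0), (3,1), (3,3), (4,0), (4,1), (4,2) — 12 in total.

12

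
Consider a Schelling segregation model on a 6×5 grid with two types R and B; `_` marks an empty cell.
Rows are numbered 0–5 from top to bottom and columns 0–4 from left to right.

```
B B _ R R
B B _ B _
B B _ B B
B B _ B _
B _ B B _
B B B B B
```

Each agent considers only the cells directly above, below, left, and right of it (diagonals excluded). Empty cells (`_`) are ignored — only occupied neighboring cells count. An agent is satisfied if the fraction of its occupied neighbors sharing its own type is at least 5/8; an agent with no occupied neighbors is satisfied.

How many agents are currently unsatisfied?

2

Row 0: (0,0)B 2/2 ok · (0,1)B 2/2 ok · (0,3)R 1/2 unhappy · (0,4)R 1/1 ok
Row 1: (1,0)B 3/3 ok · (1,1)B 3/3 ok · (1,3)B 1/2 unhappy
Row 2: (2,0)B 3/3 ok · (2,1)B 3/3 ok · (2,3)B 3/3 ok · (2,4)B 1/1 ok
Row 3: (3,0)B 3/3 ok · (3,1)B 2/2 ok · (3,3)B 2/2 ok
Row 4: (4,0)B 2/2 ok · (4,2)B 2/2 ok · (4,3)B 3/3 ok
Row 5: (5,0)B 2/2 ok · (5,1)B 2/2 ok · (5,2)B 3/3 ok · (5,3)B 3/3 ok · (5,4)B 1/1 ok
Unsatisfied: (0,3), (1,3) — 2 in total.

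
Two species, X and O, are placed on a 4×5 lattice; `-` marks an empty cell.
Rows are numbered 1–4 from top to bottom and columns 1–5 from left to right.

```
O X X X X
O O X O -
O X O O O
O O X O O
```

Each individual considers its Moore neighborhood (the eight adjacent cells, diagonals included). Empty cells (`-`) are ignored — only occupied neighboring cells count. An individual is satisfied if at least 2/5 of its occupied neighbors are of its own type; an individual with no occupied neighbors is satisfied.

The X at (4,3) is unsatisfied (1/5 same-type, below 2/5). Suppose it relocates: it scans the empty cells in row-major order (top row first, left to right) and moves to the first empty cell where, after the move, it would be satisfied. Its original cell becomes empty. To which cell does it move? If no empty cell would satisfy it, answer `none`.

Vacating (4,3). Empty cells in order:
  (2,5): 2/5 same-type → satisfied — stop here.

(2,5)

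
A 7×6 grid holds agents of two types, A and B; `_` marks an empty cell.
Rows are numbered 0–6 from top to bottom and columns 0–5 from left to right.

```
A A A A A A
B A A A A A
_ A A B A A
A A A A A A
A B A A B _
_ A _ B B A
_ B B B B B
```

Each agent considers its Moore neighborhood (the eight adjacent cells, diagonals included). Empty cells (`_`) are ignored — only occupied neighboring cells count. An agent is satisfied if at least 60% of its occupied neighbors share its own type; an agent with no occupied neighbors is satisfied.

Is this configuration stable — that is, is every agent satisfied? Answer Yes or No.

No

Row 0: (0,0)A 2/3 ✓ · (0,1)A 4/5 ✓ · (0,2)A 5/5 ✓ · (0,3)A 5/5 ✓ · (0,4)A 5/5 ✓ · (0,5)A 3/3 ✓
Row 1: (1,0)B 0/4 ✗ · (1,1)A 6/7 ✓ · (1,2)A 7/8 ✓ · (1,3)A 7/8 ✓ · (1,4)A 7/8 ✓ · (1,5)A 5/5 ✓
Row 2: (2,1)A 6/7 ✓ · (2,2)A 7/8 ✓ · (2,3)B 0/8 ✗ · (2,4)A 7/8 ✓ · (2,5)A 5/5 ✓
Row 3: (3,0)A 3/4 ✓ · (3,1)A 6/7 ✓ · (3,2)A 6/8 ✓ · (3,3)A 6/8 ✓ · (3,4)A 5/7 ✓ · (3,5)A 3/4 ✓
Row 4: (4,0)A 3/4 ✓ · (4,1)B 0/6 ✗ · (4,2)A 5/7 ✓ · (4,3)A 4/7 ✗ · (4,4)B 2/7 ✗
Row 5: (5,1)A 2/5 ✗ · (5,3)B 5/7 ✓ · (5,4)B 5/7 ✓ · (5,5)A 0/4 ✗
Row 6: (6,1)B 1/2 ✗ · (6,2)B 3/4 ✓ · (6,3)B 4/4 ✓ · (6,4)B 4/5 ✓ · (6,5)B 2/3 ✓
For instance (1,0) has only 0/4 same-type neighbors, below 3/5.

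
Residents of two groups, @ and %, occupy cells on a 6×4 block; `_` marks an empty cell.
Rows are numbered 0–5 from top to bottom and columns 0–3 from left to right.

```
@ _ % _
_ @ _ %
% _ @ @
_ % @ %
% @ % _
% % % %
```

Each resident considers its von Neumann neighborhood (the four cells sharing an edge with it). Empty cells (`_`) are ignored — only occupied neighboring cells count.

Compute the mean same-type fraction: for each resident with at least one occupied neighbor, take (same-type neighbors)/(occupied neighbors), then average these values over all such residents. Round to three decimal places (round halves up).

0.468

(0,0)@ — no occupied neighbors
(0,2)% — no occupied neighbors
(1,1)@ — no occupied neighbors
(1,3)% 0/1
(2,0)% — no occupied neighbors
(2,2)@ 2/2
(2,3)@ 1/3
(3,1)% 0/2
(3,2)@ 1/4
(3,3)% 0/2
(4,0)% 1/2
(4,1)@ 0/4
(4,2)% 1/3
(5,0)% 2/2
(5,1)% 2/3
(5,2)% 3/3
(5,3)% 1/1
Sum over 13 residents: 0/1 + 2/2 + 1/3 + 0/2 + 1/4 + 0/2 + 1/2 + 0/4 + 1/3 + 2/2 + 2/3 + 3/3 + 1/1 = 73/12; mean = 73/12 ÷ 13 = 73/156 = 0.467948… → 0.468.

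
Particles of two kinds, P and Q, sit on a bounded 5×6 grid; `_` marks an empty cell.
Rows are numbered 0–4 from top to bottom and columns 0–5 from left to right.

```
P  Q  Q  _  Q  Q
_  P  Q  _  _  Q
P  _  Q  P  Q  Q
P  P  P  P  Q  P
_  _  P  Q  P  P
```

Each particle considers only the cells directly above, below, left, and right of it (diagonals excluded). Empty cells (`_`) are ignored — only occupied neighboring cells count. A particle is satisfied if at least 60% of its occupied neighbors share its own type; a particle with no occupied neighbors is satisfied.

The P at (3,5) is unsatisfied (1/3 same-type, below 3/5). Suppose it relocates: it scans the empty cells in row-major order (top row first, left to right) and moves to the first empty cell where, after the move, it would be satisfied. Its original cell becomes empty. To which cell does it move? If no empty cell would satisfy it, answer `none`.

Vacating (3,5). Empty cells in order:
  (0,3): 0/2 same-type → still unsatisfied.
  (1,0): 3/3 same-type → satisfied — stop here.

(1,0)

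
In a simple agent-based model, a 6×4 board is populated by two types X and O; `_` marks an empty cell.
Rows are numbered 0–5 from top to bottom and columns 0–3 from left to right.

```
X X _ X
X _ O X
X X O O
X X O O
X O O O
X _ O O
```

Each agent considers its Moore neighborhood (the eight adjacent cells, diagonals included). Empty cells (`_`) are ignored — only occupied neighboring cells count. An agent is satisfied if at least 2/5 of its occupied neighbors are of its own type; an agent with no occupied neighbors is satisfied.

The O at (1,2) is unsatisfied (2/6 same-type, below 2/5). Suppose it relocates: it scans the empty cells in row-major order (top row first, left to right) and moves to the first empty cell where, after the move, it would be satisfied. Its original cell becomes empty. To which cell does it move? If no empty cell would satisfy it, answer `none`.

Vacating (1,2). Empty cells in order:
  (0,2): 0/3 same-type → still unsatisfied.
  (1,1): 1/6 same-type → still unsatisfied.
  (5,1): 3/5 same-type → satisfied — stop here.

(5,1)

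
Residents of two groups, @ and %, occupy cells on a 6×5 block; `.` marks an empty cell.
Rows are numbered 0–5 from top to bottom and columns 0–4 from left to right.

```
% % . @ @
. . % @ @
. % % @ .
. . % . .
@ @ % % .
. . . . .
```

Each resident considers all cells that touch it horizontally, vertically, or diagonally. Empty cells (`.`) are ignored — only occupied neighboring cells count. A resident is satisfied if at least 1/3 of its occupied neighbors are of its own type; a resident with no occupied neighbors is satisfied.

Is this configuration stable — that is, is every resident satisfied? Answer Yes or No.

Yes

(0,0)% 1/1 satisfied
(0,1)% 2/2 satisfied
(0,3)@ 3/4 satisfied
(0,4)@ 3/3 satisfied
(1,2)% 3/6 satisfied
(1,3)@ 4/6 satisfied
(1,4)@ 4/4 satisfied
(2,1)% 3/3 satisfied
(2,2)% 3/5 satisfied
(2,3)@ 2/5 satisfied
(3,2)% 4/6 satisfied
(4,0)@ 1/1 satisfied
(4,1)@ 1/3 satisfied
(4,2)% 2/3 satisfied
(4,3)% 2/2 satisfied
All meet the threshold, so the configuration is stable.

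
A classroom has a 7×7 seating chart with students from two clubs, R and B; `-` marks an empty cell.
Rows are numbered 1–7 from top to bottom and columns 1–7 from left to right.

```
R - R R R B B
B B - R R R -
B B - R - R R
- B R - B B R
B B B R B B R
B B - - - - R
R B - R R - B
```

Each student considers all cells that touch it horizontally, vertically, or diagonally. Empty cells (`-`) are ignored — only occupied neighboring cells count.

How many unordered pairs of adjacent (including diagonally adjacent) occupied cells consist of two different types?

Scan each occupied cell's neighbors to the right and below (and the two forward diagonals) so each pair is counted once.
Row 1: R(1,1)–B(2,1)≠ R(1,1)–B(2,2)≠ R(1,3)–R(1,4)= R(1,3)–R(2,4)= R(1,3)–B(2,2)≠ R(1,4)–R(1,5)= R(1,4)–R(2,4)= R(1,4)–R(2,5)= R(1,5)–B(1,6)≠ R(1,5)–R(2,5)= R(1,5)–R(2,6)= R(1,5)–R(2,4)= B(1,6)–B(1,7)= B(1,6)–R(2,6)≠ B(1,6)–R(2,5)≠ B(1,7)–R(2,6)≠  → 7/16 unlike.
Row 2: B(2,1)–B(2,2)= B(2,1)–B(3,1)= B(2,1)–B(3,2)= B(2,2)–B(3,2)= B(2,2)–B(3,1)= R(2,4)–R(2,5)= R(2,4)–R(3,4)= R(2,5)–R(2,6)= R(2,5)–R(3,6)= R(2,5)–R(3,4)= R(2,6)–R(3,6)= R(2,6)–R(3,7)=  → 0/12 unlike.
Row 3: B(3,1)–B(3,2)= B(3,1)–B(4,2)= B(3,2)–B(4,2)= B(3,2)–R(4,3)≠ R(3,4)–B(4,5)≠ R(3,4)–R(4,3)= R(3,6)–R(3,7)= R(3,6)–B(4,6)≠ R(3,6)–R(4,7)= R(3,6)–B(4,5)≠ R(3,7)–R(4,7)= R(3,7)–B(4,6)≠  → 5/12 unlike.
Row 4: B(4,2)–R(4,3)≠ B(4,2)–B(5,2)= B(4,2)–B(5,3)= B(4,2)–B(5,1)= R(4,3)–B(5,3)≠ R(4,3)–R(5,4)= R(4,3)–B(5,2)≠ B(4,5)–B(4,6)= B(4,5)–B(5,5)= B(4,5)–B(5,6)= B(4,5)–R(5,4)≠ B(4,6)–R(4,7)≠ B(4,6)–B(5,6)= B(4,6)–R(5,7)≠ B(4,6)–B(5,5)= R(4,7)–R(5,7)= R(4,7)–B(5,6)≠  → 7/17 unlike.
Row 5: B(5,1)–B(5,2)= B(5,1)–B(6,1)= B(5,1)–B(6,2)= B(5,2)–B(5,3)= B(5,2)–B(6,2)= B(5,2)–B(6,1)= B(5,3)–R(5,4)≠ B(5,3)–B(6,2)= R(5,4)–B(5,5)≠ B(5,5)–B(5,6)= B(5,6)–R(5,7)≠ B(5,6)–R(6,7)≠ R(5,7)–R(6,7)=  → 4/13 unlike.
Row 6: B(6,1)–B(6,2)= B(6,1)–R(7,1)≠ B(6,1)–B(7,2)= B(6,2)–B(7,2)= B(6,2)–R(7,1)≠ R(6,7)–B(7,7)≠  → 3/6 unlike.
Row 7: R(7,1)–B(7,2)≠ R(7,4)–R(7,5)=  → 1/2 unlike.
Total adjacent occupied pairs: 78; unlike-type pairs: 27.

27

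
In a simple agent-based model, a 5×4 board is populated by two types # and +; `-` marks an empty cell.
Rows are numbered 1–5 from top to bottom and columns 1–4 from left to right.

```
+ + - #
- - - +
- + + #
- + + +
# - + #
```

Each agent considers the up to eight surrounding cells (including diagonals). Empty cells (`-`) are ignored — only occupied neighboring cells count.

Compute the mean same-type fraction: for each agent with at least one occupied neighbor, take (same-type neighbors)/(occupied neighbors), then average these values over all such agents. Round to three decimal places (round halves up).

(1,1)+ 1/1
(1,2)+ 1/1
(1,4)# 0/1
(2,4)+ 1/3
(3,2)+ 3/3
(3,3)+ 5/6
(3,4)# 0/4
(4,2)+ 4/5
(4,3)+ 5/7
(4,4)+ 3/5
(5,1)# 0/1
(5,3)+ 3/4
(5,4)# 0/3
Sum over 13 agents: 1/1 + 1/1 + 0/1 + 1/3 + 3/3 + 5/6 + 0/4 + 4/5 + 5/7 + 3/5 + 0/1 + 3/4 + 0/3 = 2953/420; mean = 2953/420 ÷ 13 = 2953/5460 = 0.540842… → 0.541.

0.541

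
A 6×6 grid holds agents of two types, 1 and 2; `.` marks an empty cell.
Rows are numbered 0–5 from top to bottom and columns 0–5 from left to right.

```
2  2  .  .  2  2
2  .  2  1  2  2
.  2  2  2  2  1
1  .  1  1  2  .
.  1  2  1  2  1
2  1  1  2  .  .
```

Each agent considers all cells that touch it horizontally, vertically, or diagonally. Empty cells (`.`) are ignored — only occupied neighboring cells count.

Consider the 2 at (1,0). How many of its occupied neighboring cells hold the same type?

3

Occupied neighbors of (1,0): (0,0)=2, (0,1)=2, (2,1)=2.
Same type (2): 3 of 3.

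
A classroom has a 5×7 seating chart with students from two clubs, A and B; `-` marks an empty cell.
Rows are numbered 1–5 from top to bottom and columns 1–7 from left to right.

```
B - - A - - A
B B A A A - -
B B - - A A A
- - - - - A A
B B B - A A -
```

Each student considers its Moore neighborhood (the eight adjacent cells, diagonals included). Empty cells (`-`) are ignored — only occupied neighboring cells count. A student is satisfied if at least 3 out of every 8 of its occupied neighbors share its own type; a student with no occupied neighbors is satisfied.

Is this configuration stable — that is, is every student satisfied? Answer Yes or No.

Yes

Row 1: (1,1)B 2/2 ok · (1,4)A 3/3 ok · (1,7)A 0/0 ok
Row 2: (2,1)B 4/4 ok · (2,2)B 4/5 ok · (2,3)A 2/4 ok · (2,4)A 4/4 ok · (2,5)A 4/4 ok
Row 3: (3,1)B 3/3 ok · (3,2)B 3/4 ok · (3,5)A 4/4 ok · (3,6)A 5/5 ok · (3,7)A 3/3 ok
Row 4: (4,6)A 6/6 ok · (4,7)A 4/4 ok
Row 5: (5,1)B 1/1 ok · (5,2)B 2/2 ok · (5,3)B 1/1 ok · (5,5)A 2/2 ok · (5,6)A 3/3 ok
All meet the threshold, so the configuration is stable.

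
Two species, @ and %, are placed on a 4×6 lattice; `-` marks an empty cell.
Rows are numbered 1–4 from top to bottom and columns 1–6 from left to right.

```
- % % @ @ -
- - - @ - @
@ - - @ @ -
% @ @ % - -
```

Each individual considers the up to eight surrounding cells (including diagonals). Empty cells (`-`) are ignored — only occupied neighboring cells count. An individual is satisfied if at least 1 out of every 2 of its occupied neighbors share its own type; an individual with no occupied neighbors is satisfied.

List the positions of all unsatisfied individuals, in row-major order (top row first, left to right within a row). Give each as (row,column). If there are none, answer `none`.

(1,3), (4,1), (4,4)

Row 1: (1,2)% 1/1 satisfied · (1,3)% 1/3 not · (1,4)@ 2/3 satisfied · (1,5)@ 3/3 satisfied
Row 2: (2,4)@ 4/5 satisfied · (2,6)@ 2/2 satisfied
Row 3: (3,1)@ 1/2 satisfied · (3,4)@ 3/4 satisfied · (3,5)@ 3/4 satisfied
Row 4: (4,1)% 0/2 not · (4,2)@ 2/3 satisfied · (4,3)@ 2/3 satisfied · (4,4)% 0/3 not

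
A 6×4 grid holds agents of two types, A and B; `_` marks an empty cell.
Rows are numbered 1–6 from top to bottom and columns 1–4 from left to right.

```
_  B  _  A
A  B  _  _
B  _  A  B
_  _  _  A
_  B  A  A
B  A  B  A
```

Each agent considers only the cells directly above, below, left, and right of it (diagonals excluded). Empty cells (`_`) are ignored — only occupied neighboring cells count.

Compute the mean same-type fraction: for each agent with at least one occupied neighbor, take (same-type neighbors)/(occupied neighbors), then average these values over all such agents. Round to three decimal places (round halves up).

(1,2)B 1/1
(1,4)A — no occupied neighbors
(2,1)A 0/2
(2,2)B 1/2
(3,1)B 0/1
(3,3)A 0/1
(3,4)B 0/2
(4,4)A 1/2
(5,2)B 0/2
(5,3)A 1/3
(5,4)A 3/3
(6,1)B 0/1
(6,2)A 0/3
(6,3)B 0/3
(6,4)A 1/2
Sum over 14 agents: 1/1 + 0/2 + 1/2 + 0/1 + 0/1 + 0/2 + 1/2 + 0/2 + 1/3 + 3/3 + 0/1 + 0/3 + 0/3 + 1/2 = 23/6; mean = 23/6 ÷ 14 = 23/84 = 0.273809… → 0.274.

0.274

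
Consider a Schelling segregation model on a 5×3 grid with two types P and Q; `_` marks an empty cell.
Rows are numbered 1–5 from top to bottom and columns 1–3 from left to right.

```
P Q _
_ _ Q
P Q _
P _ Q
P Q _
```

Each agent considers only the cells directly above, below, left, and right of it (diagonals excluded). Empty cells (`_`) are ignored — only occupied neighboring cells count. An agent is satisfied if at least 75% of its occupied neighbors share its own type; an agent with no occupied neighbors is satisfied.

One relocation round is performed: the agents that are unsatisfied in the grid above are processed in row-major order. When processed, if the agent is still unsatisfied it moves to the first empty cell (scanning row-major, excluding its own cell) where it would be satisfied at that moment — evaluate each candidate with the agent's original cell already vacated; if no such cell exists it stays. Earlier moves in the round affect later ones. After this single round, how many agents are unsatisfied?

0

Initially unsatisfied (in order): (1,1), (1,2), (3,1), (3,2), (5,1), (5,2).
  (1,1) → (2,1).
  (1,2): now satisfied by earlier moves; stays.
  (3,1): no empty cell satisfies it; stays.
  (3,2) → (1,3).
  (5,1) → (3,2).
  (5,2): now satisfied by earlier moves; stays.
Resulting grid:
_ Q Q
P _ Q
P P _
P _ Q
_ Q _
All satisfied now.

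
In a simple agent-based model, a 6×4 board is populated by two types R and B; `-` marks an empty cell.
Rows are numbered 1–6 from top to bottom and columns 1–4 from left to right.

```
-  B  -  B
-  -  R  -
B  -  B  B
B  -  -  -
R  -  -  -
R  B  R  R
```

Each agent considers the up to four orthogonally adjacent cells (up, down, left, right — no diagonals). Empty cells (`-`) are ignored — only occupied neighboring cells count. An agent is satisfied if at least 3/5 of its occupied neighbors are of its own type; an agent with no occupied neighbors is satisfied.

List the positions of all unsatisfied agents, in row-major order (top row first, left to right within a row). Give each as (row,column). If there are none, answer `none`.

(2,3), (3,3), (4,1), (5,1), (6,1), (6,2), (6,3)

(1,2)B 0/0 ✓
(1,4)B 0/0 ✓
(2,3)R 0/1 ✗
(3,1)B 1/1 ✓
(3,3)B 1/2 ✗
(3,4)B 1/1 ✓
(4,1)B 1/2 ✗
(5,1)R 1/2 ✗
(6,1)R 1/2 ✗
(6,2)B 0/2 ✗
(6,3)R 1/2 ✗
(6,4)R 1/1 ✓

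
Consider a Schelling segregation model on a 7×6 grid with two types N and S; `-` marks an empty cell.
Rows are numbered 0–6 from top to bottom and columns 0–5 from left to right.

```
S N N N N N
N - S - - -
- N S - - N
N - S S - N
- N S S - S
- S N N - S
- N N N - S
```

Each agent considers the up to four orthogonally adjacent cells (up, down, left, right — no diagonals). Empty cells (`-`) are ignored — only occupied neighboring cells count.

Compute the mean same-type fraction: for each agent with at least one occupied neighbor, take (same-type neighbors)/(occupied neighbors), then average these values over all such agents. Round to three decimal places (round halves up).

0.622

(0,0)S 0/2
(0,1)N 1/2
(0,2)N 2/3
(0,3)N 2/2
(0,4)N 2/2
(0,5)N 1/1
(1,0)N 0/1
(1,2)S 1/2
(2,1)N 0/1
(2,2)S 2/3
(2,5)N 1/1
(3,0)N — no occupied neighbors
(3,2)S 3/3
(3,3)S 2/2
(3,5)N 1/2
(4,1)N 0/2
(4,2)S 2/4
(4,3)S 2/3
(4,5)S 1/2
(5,1)S 0/3
(5,2)N 2/4
(5,3)N 2/3
(5,5)S 2/2
(6,1)N 1/2
(6,2)N 3/3
(6,3)N 2/2
(6,5)S 1/1
Sum over 26 agents: 0/2 + 1/2 + 2/3 + 2/2 + 2/2 + 1/1 + 0/1 + 1/2 + 0/1 + 2/3 + 1/1 + 3/3 + 2/2 + 1/2 + 0/2 + 2/4 + 2/3 + 1/2 + 0/3 + 2/4 + 2/3 + 2/2 + 1/2 + 3/3 + 2/2 + 1/1 = 97/6; mean = 97/6 ÷ 26 = 97/156 = 0.621794… → 0.622.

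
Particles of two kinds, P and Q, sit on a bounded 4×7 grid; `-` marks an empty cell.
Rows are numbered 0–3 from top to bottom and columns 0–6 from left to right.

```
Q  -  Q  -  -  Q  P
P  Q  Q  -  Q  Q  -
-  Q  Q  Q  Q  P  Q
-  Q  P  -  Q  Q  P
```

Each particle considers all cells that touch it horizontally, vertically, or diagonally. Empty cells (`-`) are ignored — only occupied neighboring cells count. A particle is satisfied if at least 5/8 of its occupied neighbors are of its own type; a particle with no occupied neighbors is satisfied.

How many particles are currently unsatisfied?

8

Row 0: (0,0)Q 1/2 ✗ · (0,2)Q 2/2 ✓ · (0,5)Q 2/3 ✓ · (0,6)P 0/2 ✗
Row 1: (1,0)P 0/3 ✗ · (1,1)Q 5/6 ✓ · (1,2)Q 5/5 ✓ · (1,4)Q 4/5 ✓ · (1,5)Q 4/6 ✓
Row 2: (2,1)Q 4/6 ✓ · (2,2)Q 5/6 ✓ · (2,3)Q 5/6 ✓ · (2,4)Q 5/6 ✓ · (2,5)P 1/7 ✗ · (2,6)Q 2/4 ✗
Row 3: (3,1)Q 2/3 ✓ · (3,2)P 0/4 ✗ · (3,4)Q 3/4 ✓ · (3,5)Q 3/5 ✗ · (3,6)P 1/3 ✗
Unsatisfied: (0,0), (0,6), (1,0), (2,5), (2,6), (3,2), (3,5), (3,6) — 8 in total.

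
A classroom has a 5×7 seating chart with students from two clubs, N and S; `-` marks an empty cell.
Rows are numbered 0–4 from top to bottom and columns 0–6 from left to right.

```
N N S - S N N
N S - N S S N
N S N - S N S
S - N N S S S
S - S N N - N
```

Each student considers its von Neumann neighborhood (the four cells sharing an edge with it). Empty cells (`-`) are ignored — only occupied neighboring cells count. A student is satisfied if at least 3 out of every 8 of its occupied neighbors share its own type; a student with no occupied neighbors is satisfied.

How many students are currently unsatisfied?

(0,0)N 2/2 satisfied
(0,1)N 1/3 not
(0,2)S 0/1 not
(0,4)S 1/2 satisfied
(0,5)N 1/3 not
(0,6)N 2/2 satisfied
(1,0)N 2/3 satisfied
(1,1)S 1/3 not
(1,3)N 0/1 not
(1,4)S 3/4 satisfied
(1,5)S 1/4 not
(1,6)N 1/3 not
(2,0)N 1/3 not
(2,1)S 1/3 not
(2,2)N 1/2 satisfied
(2,4)S 2/3 satisfied
(2,5)N 0/4 not
(2,6)S 1/3 not
(3,0)S 1/2 satisfied
(3,2)N 2/3 satisfied
(3,3)N 2/3 satisfied
(3,4)S 2/4 satisfied
(3,5)S 2/3 satisfied
(3,6)S 2/3 satisfied
(4,0)S 1/1 satisfied
(4,2)S 0/2 not
(4,3)N 2/3 satisfied
(4,4)N 1/2 satisfied
(4,6)N 0/1 not
Unsatisfied: (0,1), (0,2), (0,5), (1,1), (1,3), (1,5), (1,6), (2,0), (2,1), (2,5), (2,6), (4,2), (4,6) — 13 in total.

13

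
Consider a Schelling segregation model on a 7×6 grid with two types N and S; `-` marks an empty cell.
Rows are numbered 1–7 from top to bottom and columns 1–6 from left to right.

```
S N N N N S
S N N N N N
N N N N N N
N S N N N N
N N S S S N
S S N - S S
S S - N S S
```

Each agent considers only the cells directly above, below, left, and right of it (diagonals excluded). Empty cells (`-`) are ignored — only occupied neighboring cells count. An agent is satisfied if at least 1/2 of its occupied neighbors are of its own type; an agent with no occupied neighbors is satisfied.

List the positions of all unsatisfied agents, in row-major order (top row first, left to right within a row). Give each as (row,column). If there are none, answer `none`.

(1,6), (2,1), (4,2), (5,2), (5,3), (5,6), (6,3), (7,4)

(1,1)S 1/2 satisfied
(1,2)N 2/3 satisfied
(1,3)N 3/3 satisfied
(1,4)N 3/3 satisfied
(1,5)N 2/3 satisfied
(1,6)S 0/2 not
(2,1)S 1/3 not
(2,2)N 3/4 satisfied
(2,3)N 4/4 satisfied
(2,4)N 4/4 satisfied
(2,5)N 4/4 satisfied
(2,6)N 2/3 satisfied
(3,1)N 2/3 satisfied
(3,2)N 3/4 satisfied
(3,3)N 4/4 satisfied
(3,4)N 4/4 satisfied
(3,5)N 4/4 satisfied
(3,6)N 3/3 satisfied
(4,1)N 2/3 satisfied
(4,2)S 0/4 not
(4,3)N 2/4 satisfied
(4,4)N 3/4 satisfied
(4,5)N 3/4 satisfied
(4,6)N 3/3 satisfied
(5,1)N 2/3 satisfied
(5,2)N 1/4 not
(5,3)S 1/4 not
(5,4)S 2/3 satisfied
(5,5)S 2/4 satisfied
(5,6)N 1/3 not
(6,1)S 2/3 satisfied
(6,2)S 2/4 satisfied
(6,3)N 0/2 not
(6,5)S 3/3 satisfied
(6,6)S 2/3 satisfied
(7,1)S 2/2 satisfied
(7,2)S 2/2 satisfied
(7,4)N 0/1 not
(7,5)S 2/3 satisfied
(7,6)S 2/2 satisfied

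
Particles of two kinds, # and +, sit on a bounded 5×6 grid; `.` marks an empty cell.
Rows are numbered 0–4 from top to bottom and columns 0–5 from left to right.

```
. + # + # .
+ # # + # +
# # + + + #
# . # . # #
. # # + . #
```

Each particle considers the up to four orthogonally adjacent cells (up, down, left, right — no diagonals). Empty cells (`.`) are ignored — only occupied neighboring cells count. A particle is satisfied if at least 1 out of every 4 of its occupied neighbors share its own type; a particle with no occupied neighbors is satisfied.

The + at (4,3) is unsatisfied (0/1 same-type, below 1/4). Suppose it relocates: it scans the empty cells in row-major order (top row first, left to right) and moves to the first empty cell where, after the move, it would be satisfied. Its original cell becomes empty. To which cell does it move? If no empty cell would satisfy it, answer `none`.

Vacating (4,3). Empty cells in order:
  (0,0): 2/2 same-type → satisfied — stop here.

(0,0)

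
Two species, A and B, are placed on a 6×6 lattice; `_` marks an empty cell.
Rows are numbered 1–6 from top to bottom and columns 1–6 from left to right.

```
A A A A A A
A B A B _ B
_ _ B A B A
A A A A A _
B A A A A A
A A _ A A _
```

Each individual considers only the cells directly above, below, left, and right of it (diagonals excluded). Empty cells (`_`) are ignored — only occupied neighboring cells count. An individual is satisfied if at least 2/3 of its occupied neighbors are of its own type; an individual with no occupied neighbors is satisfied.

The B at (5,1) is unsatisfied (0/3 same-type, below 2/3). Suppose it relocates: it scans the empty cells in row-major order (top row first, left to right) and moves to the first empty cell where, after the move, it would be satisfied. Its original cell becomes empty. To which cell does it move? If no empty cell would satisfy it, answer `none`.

Vacating (5,1). Empty cells in order:
  (2,5): 3/4 same-type → satisfied — stop here.

(2,5)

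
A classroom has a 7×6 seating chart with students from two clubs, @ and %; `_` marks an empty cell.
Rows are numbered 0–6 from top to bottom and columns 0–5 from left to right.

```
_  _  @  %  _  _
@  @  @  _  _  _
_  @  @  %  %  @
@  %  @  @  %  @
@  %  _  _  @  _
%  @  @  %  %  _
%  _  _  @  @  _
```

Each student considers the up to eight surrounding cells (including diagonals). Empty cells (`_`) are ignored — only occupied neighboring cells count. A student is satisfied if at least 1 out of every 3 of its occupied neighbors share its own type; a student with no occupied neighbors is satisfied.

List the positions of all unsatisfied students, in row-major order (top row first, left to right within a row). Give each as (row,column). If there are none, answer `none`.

(0,3), (3,1), (4,1), (5,3), (5,4)

Row 0: (0,2)@ 2/3 ok · (0,3)% 0/2 unhappy
Row 1: (1,0)@ 2/2 ok · (1,1)@ 5/5 ok · (1,2)@ 4/6 ok
Row 2: (2,1)@ 6/7 ok · (2,2)@ 5/7 ok · (2,3)% 2/6 ok · (2,4)% 2/5 ok · (2,5)@ 1/3 ok
Row 3: (3,0)@ 2/4 ok · (3,1)% 1/6 unhappy · (3,2)@ 3/6 ok · (3,3)@ 3/6 ok · (3,4)% 2/6 ok · (3,5)@ 2/4 ok
Row 4: (4,0)@ 2/5 ok · (4,1)% 2/7 unhappy · (4,4)@ 2/5 ok
Row 5: (5,0)% 2/4 ok · (5,1)@ 2/5 ok · (5,2)@ 2/4 ok · (5,3)% 1/5 unhappy · (5,4)% 1/4 unhappy
Row 6: (6,0)% 1/2 ok · (6,3)@ 2/4 ok · (6,4)@ 1/3 ok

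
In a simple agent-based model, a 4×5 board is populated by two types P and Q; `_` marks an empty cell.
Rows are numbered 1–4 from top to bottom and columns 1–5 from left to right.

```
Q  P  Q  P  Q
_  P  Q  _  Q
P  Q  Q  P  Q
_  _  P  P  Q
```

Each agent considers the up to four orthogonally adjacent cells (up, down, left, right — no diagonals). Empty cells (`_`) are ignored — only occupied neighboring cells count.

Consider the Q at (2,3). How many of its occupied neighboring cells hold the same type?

Occupied neighbors of (2,3): (1,3)=Q, (3,3)=Q, (2,2)=P.
Same type (Q): 2 of 3.

2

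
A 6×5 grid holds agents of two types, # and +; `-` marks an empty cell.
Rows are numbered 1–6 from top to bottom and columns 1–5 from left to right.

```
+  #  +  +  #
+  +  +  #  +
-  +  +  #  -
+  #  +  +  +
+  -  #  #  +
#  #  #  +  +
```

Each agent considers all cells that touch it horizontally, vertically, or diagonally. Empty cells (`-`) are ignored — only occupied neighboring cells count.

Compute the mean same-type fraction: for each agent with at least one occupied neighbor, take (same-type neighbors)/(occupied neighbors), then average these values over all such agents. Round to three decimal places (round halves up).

(1,1)+ 2/3
(1,2)# 0/5
(1,3)+ 3/5
(1,4)+ 3/5
(1,5)# 1/3
(2,1)+ 3/4
(2,2)+ 6/7
(2,3)+ 5/8
(2,4)# 2/7
(2,5)+ 1/4
(3,2)+ 6/7
(3,3)+ 5/8
(3,4)# 1/7
(4,1)+ 2/3
(4,2)# 1/6
(4,3)+ 3/7
(4,4)+ 4/7
(4,5)+ 2/4
(5,1)+ 1/4
(5,3)# 4/7
(5,4)# 2/8
(5,5)+ 4/5
(6,1)# 1/2
(6,2)# 3/4
(6,3)# 3/4
(6,4)+ 2/5
(6,5)+ 2/3
Sum over 27 agents: 2/3 + 0/5 + 3/5 + 3/5 + 1/3 + 3/4 + 6/7 + 5/8 + 2/7 + 1/4 + 6/7 + 5/8 + 1/7 + 2/3 + 1/6 + 3/7 + 4/7 + 2/4 + 1/4 + 4/7 + 2/8 + 4/5 + 1/2 + 3/4 + 3/4 + 2/5 + 2/3 = 1941/140; mean = 1941/140 ÷ 27 = 647/1260 = 0.513492… → 0.513.

0.513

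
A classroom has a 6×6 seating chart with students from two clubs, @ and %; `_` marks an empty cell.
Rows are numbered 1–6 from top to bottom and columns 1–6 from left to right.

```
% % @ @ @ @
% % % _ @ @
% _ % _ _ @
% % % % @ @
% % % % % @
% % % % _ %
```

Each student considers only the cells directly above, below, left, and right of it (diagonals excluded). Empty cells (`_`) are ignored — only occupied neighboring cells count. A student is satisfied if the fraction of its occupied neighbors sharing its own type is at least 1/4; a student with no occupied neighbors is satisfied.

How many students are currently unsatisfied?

Row 1: (1,1)% 2/2 ok · (1,2)% 2/3 ok · (1,3)@ 1/3 ok · (1,4)@ 2/2 ok · (1,5)@ 3/3 ok · (1,6)@ 2/2 ok
Row 2: (2,1)% 3/3 ok · (2,2)% 3/3 ok · (2,3)% 2/3 ok · (2,5)@ 2/2 ok · (2,6)@ 3/3 ok
Row 3: (3,1)% 2/2 ok · (3,3)% 2/2 ok · (3,6)@ 2/2 ok
Row 4: (4,1)% 3/3 ok · (4,2)% 3/3 ok · (4,3)% 4/4 ok · (4,4)% 2/3 ok · (4,5)@ 1/3 ok · (4,6)@ 3/3 ok
Row 5: (5,1)% 3/3 ok · (5,2)% 4/4 ok · (5,3)% 4/4 ok · (5,4)% 4/4 ok · (5,5)% 1/3 ok · (5,6)@ 1/3 ok
Row 6: (6,1)% 2/2 ok · (6,2)% 3/3 ok · (6,3)% 3/3 ok · (6,4)% 2/2 ok · (6,6)% 0/1 unhappy
Unsatisfied: (6,6) — 1 in total.

1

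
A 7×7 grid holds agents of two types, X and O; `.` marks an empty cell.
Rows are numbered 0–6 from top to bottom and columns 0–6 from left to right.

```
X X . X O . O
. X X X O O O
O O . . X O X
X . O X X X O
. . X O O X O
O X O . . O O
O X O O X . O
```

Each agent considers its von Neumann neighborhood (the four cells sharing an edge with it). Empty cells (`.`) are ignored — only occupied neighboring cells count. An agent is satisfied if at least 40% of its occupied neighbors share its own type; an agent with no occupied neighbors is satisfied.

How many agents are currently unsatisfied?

15

Row 0: (0,0)X 1/1 ok · (0,1)X 2/2 ok · (0,3)X 1/2 ok · (0,4)O 1/2 ok · (0,6)O 1/1 ok
Row 1: (1,1)X 2/3 ok · (1,2)X 2/2 ok · (1,3)X 2/3 ok · (1,4)O 2/4 ok · (1,5)O 3/3 ok · (1,6)O 2/3 ok
Row 2: (2,0)O 1/2 ok · (2,1)O 1/2 ok · (2,4)X 1/3 unhappy · (2,5)O 1/4 unhappy · (2,6)X 0/3 unhappy
Row 3: (3,0)X 0/1 unhappy · (3,2)O 0/2 unhappy · (3,3)X 1/3 unhappy · (3,4)X 3/4 ok · (3,5)X 2/4 ok · (3,6)O 1/3 unhappy
Row 4: (4,2)X 0/3 unhappy · (4,3)O 1/3 unhappy · (4,4)O 1/3 unhappy · (4,5)X 1/4 unhappy · (4,6)O 2/3 ok
Row 5: (5,0)O 1/2 ok · (5,1)X 1/3 unhappy · (5,2)O 1/3 unhappy · (5,5)O 1/2 ok · (5,6)O 3/3 ok
Row 6: (6,0)O 1/2 ok · (6,1)X 1/3 unhappy · (6,2)O 2/3 ok · (6,3)O 1/2 ok · (6,4)X 0/1 unhappy · (6,6)O 1/1 ok
Unsatisfied: (2,4), (2,5), (2,6), (3,0), (3,2), (3,3), (3,6), (4,2), (4,3), (4,4), (4,5), (5,1), (5,2), (6,1), (6,4) — 15 in total.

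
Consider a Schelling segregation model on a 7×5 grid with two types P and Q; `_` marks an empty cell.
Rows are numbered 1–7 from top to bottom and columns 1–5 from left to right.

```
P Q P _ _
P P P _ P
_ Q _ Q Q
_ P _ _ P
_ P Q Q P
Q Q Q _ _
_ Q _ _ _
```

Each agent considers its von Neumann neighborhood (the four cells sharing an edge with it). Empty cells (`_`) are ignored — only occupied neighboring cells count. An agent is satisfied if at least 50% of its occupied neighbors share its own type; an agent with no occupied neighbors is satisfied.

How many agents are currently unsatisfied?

Row 1: (1,1)P 1/2 ✓ · (1,2)Q 0/3 ✗ · (1,3)P 1/2 ✓
Row 2: (2,1)P 2/2 ✓ · (2,2)P 2/4 ✓ · (2,3)P 2/2 ✓ · (2,5)P 0/1 ✗
Row 3: (3,2)Q 0/2 ✗ · (3,4)Q 1/1 ✓ · (3,5)Q 1/3 ✗
Row 4: (4,2)P 1/2 ✓ · (4,5)P 1/2 ✓
Row 5: (5,2)P 1/3 ✗ · (5,3)Q 2/3 ✓ · (5,4)Q 1/2 ✓ · (5,5)P 1/2 ✓
Row 6: (6,1)Q 1/1 ✓ · (6,2)Q 3/4 ✓ · (6,3)Q 2/2 ✓
Row 7: (7,2)Q 1/1 ✓
Unsatisfied: (1,2), (2,5), (3,2), (3,5), (5,2) — 5 in total.

5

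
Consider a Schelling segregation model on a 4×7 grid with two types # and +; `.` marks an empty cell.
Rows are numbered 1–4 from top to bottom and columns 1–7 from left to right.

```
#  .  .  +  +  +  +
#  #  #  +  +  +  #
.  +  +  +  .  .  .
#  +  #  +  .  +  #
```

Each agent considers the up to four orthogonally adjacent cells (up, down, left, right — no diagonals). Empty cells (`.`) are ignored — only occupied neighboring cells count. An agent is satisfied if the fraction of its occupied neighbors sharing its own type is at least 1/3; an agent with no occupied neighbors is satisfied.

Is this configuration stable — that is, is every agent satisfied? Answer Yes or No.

(1,1)# 1/1 ok
(1,4)+ 2/2 ok
(1,5)+ 3/3 ok
(1,6)+ 3/3 ok
(1,7)+ 1/2 ok
(2,1)# 2/2 ok
(2,2)# 2/3 ok
(2,3)# 1/3 ok
(2,4)+ 3/4 ok
(2,5)+ 3/3 ok
(2,6)+ 2/3 ok
(2,7)# 0/2 unhappy
(3,2)+ 2/3 ok
(3,3)+ 2/4 ok
(3,4)+ 3/3 ok
(4,1)# 0/1 unhappy
(4,2)+ 1/3 ok
(4,3)# 0/3 unhappy
(4,4)+ 1/2 ok
(4,6)+ 0/1 unhappy
(4,7)# 0/1 unhappy
For instance (2,7) has only 0/2 same-type neighbors, below 1/3.

No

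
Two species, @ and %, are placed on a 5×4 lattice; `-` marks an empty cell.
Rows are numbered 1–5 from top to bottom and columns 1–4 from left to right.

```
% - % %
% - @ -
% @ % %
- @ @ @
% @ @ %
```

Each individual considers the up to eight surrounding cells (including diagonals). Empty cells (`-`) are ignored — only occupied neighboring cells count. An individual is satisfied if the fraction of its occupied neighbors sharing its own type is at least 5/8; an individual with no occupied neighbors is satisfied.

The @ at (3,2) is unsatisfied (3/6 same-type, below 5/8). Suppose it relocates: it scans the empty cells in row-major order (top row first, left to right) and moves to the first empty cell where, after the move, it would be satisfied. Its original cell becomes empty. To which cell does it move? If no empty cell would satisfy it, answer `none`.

none

Vacating (3,2). Empty cells in order:
  (1,2): 1/4 same-type → still unsatisfied.
  (2,2): 1/6 same-type → still unsatisfied.
  (2,4): 1/5 same-type → still unsatisfied.
  (4,1): 2/4 same-type → still unsatisfied.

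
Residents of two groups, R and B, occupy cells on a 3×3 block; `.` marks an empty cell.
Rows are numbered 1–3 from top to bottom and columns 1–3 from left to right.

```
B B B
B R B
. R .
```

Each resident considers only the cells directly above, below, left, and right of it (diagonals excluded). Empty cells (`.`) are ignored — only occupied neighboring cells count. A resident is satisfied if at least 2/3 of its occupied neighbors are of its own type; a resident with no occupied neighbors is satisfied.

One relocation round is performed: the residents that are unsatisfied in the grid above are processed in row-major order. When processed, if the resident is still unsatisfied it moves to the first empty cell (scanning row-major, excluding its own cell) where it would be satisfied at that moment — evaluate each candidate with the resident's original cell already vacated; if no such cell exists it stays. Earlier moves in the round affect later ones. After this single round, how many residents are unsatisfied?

3

Initially unsatisfied (in order): (2,1), (2,2), (2,3).
  (2,1): no empty cell satisfies it; stays.
  (2,2): no empty cell satisfies it; stays.
  (2,3): no empty cell satisfies it; stays.
Resulting grid:
B B B
B R B
. R .
Unsatisfied now: (2,1), (2,2), (2,3).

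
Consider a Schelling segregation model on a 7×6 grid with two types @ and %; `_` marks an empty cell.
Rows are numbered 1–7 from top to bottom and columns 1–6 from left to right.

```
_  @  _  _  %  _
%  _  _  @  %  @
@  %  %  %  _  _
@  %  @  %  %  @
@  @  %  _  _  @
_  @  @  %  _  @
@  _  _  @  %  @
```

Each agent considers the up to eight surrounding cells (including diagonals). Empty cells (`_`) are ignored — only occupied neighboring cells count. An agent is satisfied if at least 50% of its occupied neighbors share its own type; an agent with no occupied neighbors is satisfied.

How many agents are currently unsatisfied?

(1,2)@ 0/1 unhappy
(1,5)% 1/3 unhappy
(2,1)% 1/3 unhappy
(2,4)@ 0/4 unhappy
(2,5)% 2/4 ok
(2,6)@ 0/2 unhappy
(3,1)@ 1/4 unhappy
(3,2)% 3/6 ok
(3,3)% 4/6 ok
(3,4)% 4/6 ok
(4,1)@ 3/5 ok
(4,2)% 3/8 unhappy
(4,3)@ 1/7 unhappy
(4,4)% 4/5 ok
(4,5)% 2/4 ok
(4,6)@ 1/2 ok
(5,1)@ 3/4 ok
(5,2)@ 5/7 ok
(5,3)% 3/7 unhappy
(5,6)@ 2/3 ok
(6,2)@ 4/5 ok
(6,3)@ 3/5 ok
(6,4)% 2/4 ok
(6,6)@ 2/3 ok
(7,1)@ 1/1 ok
(7,4)@ 1/3 unhappy
(7,5)% 1/4 unhappy
(7,6)@ 1/2 ok
Unsatisfied: (1,2), (1,5), (2,1), (2,4), (2,6), (3,1), (4,2), (4,3), (5,3), (7,4), (7,5) — 11 in total.

11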